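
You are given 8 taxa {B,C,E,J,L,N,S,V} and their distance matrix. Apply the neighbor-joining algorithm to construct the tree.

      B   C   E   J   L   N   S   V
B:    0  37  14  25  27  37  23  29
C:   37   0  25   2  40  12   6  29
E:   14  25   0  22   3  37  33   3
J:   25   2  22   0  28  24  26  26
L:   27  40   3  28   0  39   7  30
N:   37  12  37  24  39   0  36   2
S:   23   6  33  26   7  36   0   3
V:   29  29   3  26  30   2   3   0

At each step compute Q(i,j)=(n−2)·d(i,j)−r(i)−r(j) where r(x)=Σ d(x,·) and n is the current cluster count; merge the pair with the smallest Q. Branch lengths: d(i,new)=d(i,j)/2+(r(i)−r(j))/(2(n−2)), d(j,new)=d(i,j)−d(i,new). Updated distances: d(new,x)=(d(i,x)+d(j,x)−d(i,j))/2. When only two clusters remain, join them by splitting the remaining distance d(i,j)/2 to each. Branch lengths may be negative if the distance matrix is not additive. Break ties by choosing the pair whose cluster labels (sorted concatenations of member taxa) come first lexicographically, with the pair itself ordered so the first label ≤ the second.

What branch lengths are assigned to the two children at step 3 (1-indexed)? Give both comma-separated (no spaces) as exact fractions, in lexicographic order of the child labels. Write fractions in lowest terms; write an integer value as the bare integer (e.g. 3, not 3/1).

0,3

iteration 1: select N,V (d=2, Q=-297); attach at lengths (77/12, -53/12); label the merged cluster NV
  updated: d(B,NV)=32, d(C,NV)=39/2, d(E,NV)=19, d(J,NV)=24, d(L,NV)=67/2, d(NV,S)=37/2
iteration 2: select C,J (d=2, Q=-493/2); attach at lengths (5/4, 3/4); label the merged cluster CJ
  updated: d(B,CJ)=30, d(CJ,E)=45/2, d(CJ,L)=33, d(CJ,NV)=83/4, d(CJ,S)=15
iteration 3: select E,L (d=3, Q=-183); attach at lengths (0, 3); label the merged cluster EL
  updated: d(B,EL)=19, d(CJ,EL)=105/4, d(EL,NV)=99/4, d(EL,S)=37/2
iteration 4: select B,EL (d=19, Q=-271/2); attach at lengths (145/12, 83/12); label the merged cluster BEL
  updated: d(BEL,CJ)=149/8, d(BEL,NV)=151/8, d(BEL,S)=45/4
iteration 5: select BEL,S (d=45/4, Q=-71); attach at lengths (53/8, 37/8); label the merged cluster BELS
  updated: d(BELS,CJ)=179/16, d(BELS,NV)=209/16
iteration 6: select BELS,CJ (d=179/16, Q=-45); attach at lengths (7/4, 151/16); label the merged cluster BCEJLS
  updated: d(BCEJLS,NV)=181/16
iteration 7: select BCEJLS,NV (d=181/16); attach at lengths (181/32, 181/32); label the merged cluster BCEJLNSV
final tree: ((((B:145/12,(E:0,L:3):83/12):53/8,S:37/8):7/4,(C:5/4,J:3/4):151/16):181/32,(N:77/12,V:-53/12):181/32)
total length: 239/4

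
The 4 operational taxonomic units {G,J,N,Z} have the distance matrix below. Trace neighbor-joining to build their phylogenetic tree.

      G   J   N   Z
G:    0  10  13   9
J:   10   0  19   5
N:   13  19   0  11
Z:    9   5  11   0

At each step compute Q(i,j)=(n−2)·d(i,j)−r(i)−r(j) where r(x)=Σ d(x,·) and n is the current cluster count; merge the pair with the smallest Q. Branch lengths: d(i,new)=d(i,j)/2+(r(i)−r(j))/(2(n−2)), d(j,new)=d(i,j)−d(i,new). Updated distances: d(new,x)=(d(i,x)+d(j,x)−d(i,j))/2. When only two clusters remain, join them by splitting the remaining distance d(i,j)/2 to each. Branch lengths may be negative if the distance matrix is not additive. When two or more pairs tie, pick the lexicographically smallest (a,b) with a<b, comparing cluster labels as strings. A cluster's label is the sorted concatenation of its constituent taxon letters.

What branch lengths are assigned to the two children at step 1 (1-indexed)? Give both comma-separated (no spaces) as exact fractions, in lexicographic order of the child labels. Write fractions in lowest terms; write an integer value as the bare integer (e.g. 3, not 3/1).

15/4,37/4

step 1: merge (G,N) at d=13, Q=-49; branch lengths G→15/4, N→37/4; new cluster GN
  updated: d(GN,J)=8, d(GN,Z)=7/2
step 2: merge (GN,J) at d=8, Q=-33/2; branch lengths GN→13/4, J→19/4; new cluster GJN
  updated: d(GJN,Z)=1/4
step 3: merge (GJN,Z) at d=1/4; branch lengths GJN→1/8, Z→1/8; new cluster GJNZ
final tree: (((G:15/4,N:37/4):13/4,J:19/4):1/8,Z:1/8)
total length: 85/4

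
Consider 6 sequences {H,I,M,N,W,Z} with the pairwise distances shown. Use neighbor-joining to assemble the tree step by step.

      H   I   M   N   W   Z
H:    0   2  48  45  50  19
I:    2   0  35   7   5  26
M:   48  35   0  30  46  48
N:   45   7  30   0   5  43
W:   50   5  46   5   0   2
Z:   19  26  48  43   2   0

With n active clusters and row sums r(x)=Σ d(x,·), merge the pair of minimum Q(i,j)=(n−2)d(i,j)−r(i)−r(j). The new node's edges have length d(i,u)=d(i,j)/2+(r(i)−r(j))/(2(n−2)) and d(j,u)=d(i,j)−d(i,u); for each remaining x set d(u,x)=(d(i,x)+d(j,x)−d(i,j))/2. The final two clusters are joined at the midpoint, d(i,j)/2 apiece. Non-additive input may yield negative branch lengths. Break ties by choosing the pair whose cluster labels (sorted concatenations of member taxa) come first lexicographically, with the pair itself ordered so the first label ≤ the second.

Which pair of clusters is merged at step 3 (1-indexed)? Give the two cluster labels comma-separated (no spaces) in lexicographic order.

iteration 1: select W,Z (d=2, Q=-238); attach at lengths (-11/4, 19/4); label the merged cluster WZ
  updated: d(H,WZ)=67/2, d(I,WZ)=29/2, d(M,WZ)=46, d(N,WZ)=23
iteration 2: select H,I (d=2, Q=-181); attach at lengths (38/3, -32/3); label the merged cluster HI
  updated: d(HI,M)=81/2, d(HI,N)=25, d(HI,WZ)=23
iteration 3: select HI,WZ (d=23, Q=-269/2); attach at lengths (85/8, 99/8); label the merged cluster HIWZ
  updated: d(HIWZ,M)=127/4, d(HIWZ,N)=25/2
iteration 4: select HIWZ,M (d=127/4, Q=-297/4); attach at lengths (57/8, 197/8); label the merged cluster HIMWZ
  updated: d(HIMWZ,N)=43/8
iteration 5: select HIMWZ,N (d=43/8); attach at lengths (43/16, 43/16); label the merged cluster HIMNWZ
final tree: ((((H:38/3,I:-32/3):85/8,(W:-11/4,Z:19/4):99/8):57/8,M:197/8):43/16,N:43/16)
total length: 513/8

HI,WZ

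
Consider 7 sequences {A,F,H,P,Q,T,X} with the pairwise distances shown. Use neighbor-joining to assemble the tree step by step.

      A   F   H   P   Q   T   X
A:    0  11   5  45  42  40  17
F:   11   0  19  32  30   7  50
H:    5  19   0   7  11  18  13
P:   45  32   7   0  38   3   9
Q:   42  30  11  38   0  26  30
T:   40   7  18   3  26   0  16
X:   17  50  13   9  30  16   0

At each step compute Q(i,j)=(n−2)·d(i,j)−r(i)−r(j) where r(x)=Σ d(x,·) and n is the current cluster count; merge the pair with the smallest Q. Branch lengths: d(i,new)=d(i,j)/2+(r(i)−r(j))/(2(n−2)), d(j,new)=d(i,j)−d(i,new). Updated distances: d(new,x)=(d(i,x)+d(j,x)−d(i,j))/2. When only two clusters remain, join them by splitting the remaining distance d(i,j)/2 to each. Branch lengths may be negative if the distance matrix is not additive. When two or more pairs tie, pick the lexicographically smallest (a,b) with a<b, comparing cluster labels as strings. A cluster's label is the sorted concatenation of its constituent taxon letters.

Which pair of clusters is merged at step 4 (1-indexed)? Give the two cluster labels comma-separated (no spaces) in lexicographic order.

AF,H

step 1: merge (A,F) at d=11, Q=-254; branch lengths A→33/5, F→22/5; new cluster AF
  updated: d(AF,H)=13/2, d(AF,P)=33, d(AF,Q)=61/2, d(AF,T)=18, d(AF,X)=28
step 2: merge (P,T) at d=3, Q=-159; branch lengths P→21/8, T→3/8; new cluster PT
  updated: d(AF,PT)=24, d(H,PT)=11, d(PT,Q)=61/2, d(PT,X)=11
step 3: merge (PT,X) at d=11, Q=-251/2; branch lengths PT→55/12, X→77/12; new cluster PTX
  updated: d(AF,PTX)=41/2, d(H,PTX)=13/2, d(PTX,Q)=99/4
step 4: merge (AF,H) at d=13/2, Q=-137/2; branch lengths AF→93/8, H→-41/8; new cluster AFH
  updated: d(AFH,PTX)=41/4, d(AFH,Q)=35/2
step 5: merge (AFH,PTX) at d=41/4, Q=-105/2; branch lengths AFH→3/2, PTX→35/4; new cluster AFHPTX
  updated: d(AFHPTX,Q)=16
step 6: merge (AFHPTX,Q) at d=16; branch lengths AFHPTX→8, Q→8; new cluster AFHPQTX
final tree: ((((A:33/5,F:22/5):93/8,H:-41/8):3/2,((P:21/8,T:3/8):55/12,X:77/12):35/4):8,Q:8)
total length: 231/4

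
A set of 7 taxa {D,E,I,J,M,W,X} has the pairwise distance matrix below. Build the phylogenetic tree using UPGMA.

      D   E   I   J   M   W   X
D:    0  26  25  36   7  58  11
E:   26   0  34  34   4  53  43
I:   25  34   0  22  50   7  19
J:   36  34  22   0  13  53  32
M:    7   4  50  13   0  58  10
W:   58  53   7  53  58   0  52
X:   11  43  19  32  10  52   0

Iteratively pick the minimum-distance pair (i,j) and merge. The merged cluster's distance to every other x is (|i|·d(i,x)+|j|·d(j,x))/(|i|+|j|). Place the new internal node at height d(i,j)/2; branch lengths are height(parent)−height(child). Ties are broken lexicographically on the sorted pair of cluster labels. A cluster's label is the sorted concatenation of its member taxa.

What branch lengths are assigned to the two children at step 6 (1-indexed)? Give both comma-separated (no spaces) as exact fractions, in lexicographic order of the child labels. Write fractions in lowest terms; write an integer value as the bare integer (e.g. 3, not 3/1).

273/40,177/10

1. join E+M (d=4) ⇒ EM; edges |E|=2, |M|=2
  updated: d(D,EM)=33/2, d(EM,I)=42, d(EM,J)=47/2, d(EM,W)=111/2, d(EM,X)=53/2
2. join I+W (d=7) ⇒ IW; edges |I|=7/2, |W|=7/2
  updated: d(D,IW)=83/2, d(EM,IW)=195/4, d(IW,J)=75/2, d(IW,X)=71/2
3. join D+X (d=11) ⇒ DX; edges |D|=11/2, |X|=11/2
  updated: d(DX,EM)=43/2, d(DX,IW)=77/2, d(DX,J)=34
4. join DX+EM (d=43/2) ⇒ DEMX; edges |DX|=21/4, |EM|=35/4
  updated: d(DEMX,IW)=349/8, d(DEMX,J)=115/4
5. join DEMX+J (d=115/4) ⇒ DEJMX; edges |DEMX|=29/8, |J|=115/8
  updated: d(DEJMX,IW)=212/5
6. join DEJMX+IW (d=212/5) ⇒ DEIJMWX; edges |DEJMX|=273/40, |IW|=177/10
final tree: ((((D:11/2,X:11/2):21/4,(E:2,M:2):35/4):29/8,J:115/8):273/40,(I:7/2,W:7/2):177/10)
total length: 3141/40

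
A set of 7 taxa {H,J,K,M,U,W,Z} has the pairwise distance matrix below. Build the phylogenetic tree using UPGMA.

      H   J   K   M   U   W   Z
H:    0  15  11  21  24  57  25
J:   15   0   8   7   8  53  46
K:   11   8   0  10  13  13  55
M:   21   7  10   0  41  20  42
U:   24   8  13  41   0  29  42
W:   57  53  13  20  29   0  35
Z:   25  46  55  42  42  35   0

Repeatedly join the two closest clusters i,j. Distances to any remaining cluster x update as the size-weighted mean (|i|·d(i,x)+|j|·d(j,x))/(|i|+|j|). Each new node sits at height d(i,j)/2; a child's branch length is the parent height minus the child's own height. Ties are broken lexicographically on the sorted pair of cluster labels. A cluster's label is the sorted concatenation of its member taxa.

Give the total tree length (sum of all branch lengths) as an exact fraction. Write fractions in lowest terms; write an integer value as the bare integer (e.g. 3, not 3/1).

iteration 1: select J,M (d=7); attach at lengths (7/2, 7/2); label the merged cluster JM
  updated: d(H,JM)=18, d(JM,K)=9, d(JM,U)=49/2, d(JM,W)=73/2, d(JM,Z)=44
iteration 2: select JM,K (d=9); attach at lengths (1, 9/2); label the merged cluster JKM
  updated: d(H,JKM)=47/3, d(JKM,U)=62/3, d(JKM,W)=86/3, d(JKM,Z)=143/3
iteration 3: select H,JKM (d=47/3); attach at lengths (47/6, 10/3); label the merged cluster HJKM
  updated: d(HJKM,U)=43/2, d(HJKM,W)=143/4, d(HJKM,Z)=42
iteration 4: select HJKM,U (d=43/2); attach at lengths (35/12, 43/4); label the merged cluster HJKMU
  updated: d(HJKMU,W)=172/5, d(HJKMU,Z)=42
iteration 5: select HJKMU,W (d=172/5); attach at lengths (129/20, 86/5); label the merged cluster HJKMUW
  updated: d(HJKMUW,Z)=245/6
iteration 6: select HJKMUW,Z (d=245/6); attach at lengths (193/60, 245/12); label the merged cluster HJKMUWZ
final tree: ((((H:47/6,((J:7/2,M:7/2):1,K:9/2):10/3):35/12,U:43/4):129/20,W:86/5):193/60,Z:245/12)
total length: 5077/60

5077/60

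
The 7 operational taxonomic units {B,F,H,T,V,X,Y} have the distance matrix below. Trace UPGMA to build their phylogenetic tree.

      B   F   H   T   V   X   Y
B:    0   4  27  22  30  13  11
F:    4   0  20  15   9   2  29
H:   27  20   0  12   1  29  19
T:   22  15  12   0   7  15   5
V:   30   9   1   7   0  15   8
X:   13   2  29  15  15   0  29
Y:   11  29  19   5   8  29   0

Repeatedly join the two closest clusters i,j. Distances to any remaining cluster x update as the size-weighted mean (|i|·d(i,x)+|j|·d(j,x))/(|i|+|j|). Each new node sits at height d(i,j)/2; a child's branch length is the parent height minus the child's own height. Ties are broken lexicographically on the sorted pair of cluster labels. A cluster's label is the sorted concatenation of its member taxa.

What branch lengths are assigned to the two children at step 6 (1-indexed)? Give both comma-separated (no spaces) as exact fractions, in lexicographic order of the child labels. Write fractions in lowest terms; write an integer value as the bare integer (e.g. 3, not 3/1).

149/24,113/24

1. join H+V (d=1) ⇒ HV; edges |H|=1/2, |V|=1/2
  updated: d(B,HV)=57/2, d(F,HV)=29/2, d(HV,T)=19/2, d(HV,X)=22, d(HV,Y)=27/2
2. join F+X (d=2) ⇒ FX; edges |F|=1, |X|=1
  updated: d(B,FX)=17/2, d(FX,HV)=73/4, d(FX,T)=15, d(FX,Y)=29
3. join T+Y (d=5) ⇒ TY; edges |T|=5/2, |Y|=5/2
  updated: d(B,TY)=33/2, d(FX,TY)=22, d(HV,TY)=23/2
4. join B+FX (d=17/2) ⇒ BFX; edges |B|=17/4, |FX|=13/4
  updated: d(BFX,HV)=65/3, d(BFX,TY)=121/6
5. join HV+TY (d=23/2) ⇒ HTVY; edges |HV|=21/4, |TY|=13/4
  updated: d(BFX,HTVY)=251/12
6. join BFX+HTVY (d=251/12) ⇒ BFHTVXY; edges |BFX|=149/24, |HTVY|=113/24
final tree: ((B:17/4,(F:1,X:1):13/4):149/24,((H:1/2,V:1/2):21/4,(T:5/2,Y:5/2):13/4):113/24)
total length: 419/12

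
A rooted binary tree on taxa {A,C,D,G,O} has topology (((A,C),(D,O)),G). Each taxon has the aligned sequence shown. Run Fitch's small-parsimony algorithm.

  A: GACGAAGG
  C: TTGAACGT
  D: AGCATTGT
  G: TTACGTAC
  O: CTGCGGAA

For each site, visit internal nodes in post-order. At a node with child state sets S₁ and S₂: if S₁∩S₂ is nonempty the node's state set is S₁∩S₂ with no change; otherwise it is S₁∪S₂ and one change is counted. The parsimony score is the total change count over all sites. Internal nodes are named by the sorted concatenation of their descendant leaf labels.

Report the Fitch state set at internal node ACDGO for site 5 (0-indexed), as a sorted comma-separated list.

[col 0] AC: children A:{G}, C:{T} ∪→ {G,T}; cost 1
[col 0] DO: children D:{A}, O:{C} ∪→ {A,C}; cost 1
[col 0] ACDO: children AC:{G,T}, DO:{A,C} ∪→ {A,C,G,T}; cost 1
[col 0] ACDGO: children ACDO:{A,C,G,T}, G:{T} ∩→ {T}; cost 0
[col 1] AC: children A:{A}, C:{T} ∪→ {A,T}; cost 1
[col 1] DO: children D:{G}, O:{T} ∪→ {G,T}; cost 1
[col 1] ACDO: children AC:{A,T}, DO:{G,T} ∩→ {T}; cost 0
[col 1] ACDGO: children ACDO:{T}, G:{T} ∩→ {T}; cost 0
[col 2] AC: children A:{C}, C:{G} ∪→ {C,G}; cost 1
[col 2] DO: children D:{C}, O:{G} ∪→ {C,G}; cost 1
[col 2] ACDO: children AC:{C,G}, DO:{C,G} ∩→ {C,G}; cost 0
[col 2] ACDGO: children ACDO:{C,G}, G:{A} ∪→ {A,C,G}; cost 1
[col 3] AC: children A:{G}, C:{A} ∪→ {A,G}; cost 1
[col 3] DO: children D:{A}, O:{C} ∪→ {A,C}; cost 1
[col 3] ACDO: children AC:{A,G}, DO:{A,C} ∩→ {A}; cost 0
[col 3] ACDGO: children ACDO:{A}, G:{C} ∪→ {A,C}; cost 1
[col 4] AC: children A:{A}, C:{A} ∩→ {A}; cost 0
[col 4] DO: children D:{T}, O:{G} ∪→ {G,T}; cost 1
[col 4] ACDO: children AC:{A}, DO:{G,T} ∪→ {A,G,T}; cost 1
[col 4] ACDGO: children ACDO:{A,G,T}, G:{G} ∩→ {G}; cost 0
[col 5] AC: children A:{A}, C:{C} ∪→ {A,C}; cost 1
[col 5] DO: children D:{T}, O:{G} ∪→ {G,T}; cost 1
[col 5] ACDO: children AC:{A,C}, DO:{G,T} ∪→ {A,C,G,T}; cost 1
[col 5] ACDGO: children ACDO:{A,C,G,T}, G:{T} ∩→ {T}; cost 0
[col 6] AC: children A:{G}, C:{G} ∩→ {G}; cost 0
[col 6] DO: children D:{G}, O:{A} ∪→ {A,G}; cost 1
[col 6] ACDO: children AC:{G}, DO:{A,G} ∩→ {G}; cost 0
[col 6] ACDGO: children ACDO:{G}, G:{A} ∪→ {A,G}; cost 1
[col 7] AC: children A:{G}, C:{T} ∪→ {G,T}; cost 1
[col 7] DO: children D:{T}, O:{A} ∪→ {A,T}; cost 1
[col 7] ACDO: children AC:{G,T}, DO:{A,T} ∩→ {T}; cost 0
[col 7] ACDGO: children ACDO:{T}, G:{C} ∪→ {C,T}; cost 1
per-site changes: [3, 2, 3, 3, 2, 3, 2, 3]; total = 21

T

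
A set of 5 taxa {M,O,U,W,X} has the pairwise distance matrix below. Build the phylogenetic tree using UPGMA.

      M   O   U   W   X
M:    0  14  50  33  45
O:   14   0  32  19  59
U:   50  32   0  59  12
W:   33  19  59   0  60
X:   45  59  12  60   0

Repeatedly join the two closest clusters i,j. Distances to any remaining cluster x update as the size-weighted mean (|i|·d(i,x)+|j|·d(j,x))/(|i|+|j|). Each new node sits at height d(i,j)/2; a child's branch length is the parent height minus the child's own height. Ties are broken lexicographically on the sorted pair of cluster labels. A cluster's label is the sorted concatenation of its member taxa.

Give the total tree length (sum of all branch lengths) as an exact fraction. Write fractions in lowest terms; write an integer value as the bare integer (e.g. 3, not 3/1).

461/6

iteration 1: select U,X (d=12); attach at lengths (6, 6); label the merged cluster UX
  updated: d(M,UX)=95/2, d(O,UX)=91/2, d(UX,W)=119/2
iteration 2: select M,O (d=14); attach at lengths (7, 7); label the merged cluster MO
  updated: d(MO,UX)=93/2, d(MO,W)=26
iteration 3: select MO,W (d=26); attach at lengths (6, 13); label the merged cluster MOW
  updated: d(MOW,UX)=305/6
iteration 4: select MOW,UX (d=305/6); attach at lengths (149/12, 233/12); label the merged cluster MOUWX
final tree: (((M:7,O:7):6,W:13):149/12,(U:6,X:6):233/12)
total length: 461/6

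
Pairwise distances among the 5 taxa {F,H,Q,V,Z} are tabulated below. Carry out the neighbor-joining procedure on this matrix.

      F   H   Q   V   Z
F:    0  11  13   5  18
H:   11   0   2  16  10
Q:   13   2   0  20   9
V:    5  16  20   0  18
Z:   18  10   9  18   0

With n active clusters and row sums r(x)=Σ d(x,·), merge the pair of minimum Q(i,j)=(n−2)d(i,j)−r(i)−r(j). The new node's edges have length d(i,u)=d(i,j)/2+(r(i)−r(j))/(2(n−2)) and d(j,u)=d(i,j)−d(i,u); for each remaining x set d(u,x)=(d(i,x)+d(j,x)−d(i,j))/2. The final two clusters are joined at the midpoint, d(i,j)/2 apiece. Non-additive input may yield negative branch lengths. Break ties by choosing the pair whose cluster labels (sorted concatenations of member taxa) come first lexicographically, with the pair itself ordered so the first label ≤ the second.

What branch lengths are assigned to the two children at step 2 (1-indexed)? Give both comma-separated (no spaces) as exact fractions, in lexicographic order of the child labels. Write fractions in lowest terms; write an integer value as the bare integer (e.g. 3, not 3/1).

iteration 1: select F,V (d=5, Q=-91); attach at lengths (1/2, 9/2); label the merged cluster FV
  updated: d(FV,H)=11, d(FV,Q)=14, d(FV,Z)=31/2
iteration 2: select FV,Z (d=31/2, Q=-44); attach at lengths (37/4, 25/4); label the merged cluster FVZ
  updated: d(FVZ,H)=11/4, d(FVZ,Q)=15/4
iteration 3: select FVZ,H (d=11/4, Q=-17/2); attach at lengths (9/4, 1/2); label the merged cluster FHVZ
  updated: d(FHVZ,Q)=3/2
iteration 4: select FHVZ,Q (d=3/2); attach at lengths (3/4, 3/4); label the merged cluster FHQVZ
final tree: ((((F:1/2,V:9/2):37/4,Z:25/4):9/4,H:1/2):3/4,Q:3/4)
total length: 99/4

37/4,25/4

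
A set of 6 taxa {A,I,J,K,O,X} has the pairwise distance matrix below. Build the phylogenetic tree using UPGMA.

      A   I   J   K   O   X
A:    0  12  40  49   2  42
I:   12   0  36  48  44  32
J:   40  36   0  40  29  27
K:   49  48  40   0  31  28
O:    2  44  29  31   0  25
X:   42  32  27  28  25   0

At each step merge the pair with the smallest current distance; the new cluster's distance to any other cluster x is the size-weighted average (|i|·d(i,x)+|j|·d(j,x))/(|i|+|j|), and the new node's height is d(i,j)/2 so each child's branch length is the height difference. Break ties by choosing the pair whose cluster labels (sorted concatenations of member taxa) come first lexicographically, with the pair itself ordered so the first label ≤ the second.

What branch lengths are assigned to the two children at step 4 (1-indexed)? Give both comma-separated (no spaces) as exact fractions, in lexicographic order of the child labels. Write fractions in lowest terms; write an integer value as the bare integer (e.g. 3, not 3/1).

1. join A+O (d=2) ⇒ AO; edges |A|=1, |O|=1
  updated: d(AO,I)=28, d(AO,J)=69/2, d(AO,K)=40, d(AO,X)=67/2
2. join J+X (d=27) ⇒ JX; edges |J|=27/2, |X|=27/2
  updated: d(AO,JX)=34, d(I,JX)=34, d(JX,K)=34
3. join AO+I (d=28) ⇒ AIO; edges |AO|=13, |I|=14
  updated: d(AIO,JX)=34, d(AIO,K)=128/3
4. join AIO+JX (d=34) ⇒ AIJOX; edges |AIO|=3, |JX|=7/2
  updated: d(AIJOX,K)=196/5
5. join AIJOX+K (d=196/5) ⇒ AIJKOX; edges |AIJOX|=13/5, |K|=98/5
final tree: ((((A:1,O:1):13,I:14):3,(J:27/2,X:27/2):7/2):13/5,K:98/5)
total length: 847/10

3,7/2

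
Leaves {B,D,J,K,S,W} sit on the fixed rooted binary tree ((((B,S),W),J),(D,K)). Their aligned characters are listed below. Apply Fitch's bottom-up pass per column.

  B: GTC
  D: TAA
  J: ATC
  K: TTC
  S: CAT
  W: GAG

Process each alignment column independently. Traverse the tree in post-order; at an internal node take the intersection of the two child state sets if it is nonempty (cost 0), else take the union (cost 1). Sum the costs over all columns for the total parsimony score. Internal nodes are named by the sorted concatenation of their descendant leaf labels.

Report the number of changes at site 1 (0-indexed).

3

BS@0: {G} ∪ {C} = {C,G} (union, +1)
BSW@0: {C,G} ∩ {G} = {G} (intersection, +0)
BJSW@0: {G} ∪ {A} = {A,G} (union, +1)
DK@0: {T} ∩ {T} = {T} (intersection, +0)
BDJKSW@0: {A,G} ∪ {T} = {A,G,T} (union, +1)
BS@1: {T} ∪ {A} = {A,T} (union, +1)
BSW@1: {A,T} ∩ {A} = {A} (intersection, +0)
BJSW@1: {A} ∪ {T} = {A,T} (union, +1)
DK@1: {A} ∪ {T} = {A,T} (union, +1)
BDJKSW@1: {A,T} ∩ {A,T} = {A,T} (intersection, +0)
BS@2: {C} ∪ {T} = {C,T} (union, +1)
BSW@2: {C,T} ∪ {G} = {C,G,T} (union, +1)
BJSW@2: {C,G,T} ∩ {C} = {C} (intersection, +0)
DK@2: {A} ∪ {C} = {A,C} (union, +1)
BDJKSW@2: {C} ∩ {A,C} = {C} (intersection, +0)
per-site changes: [3, 3, 3]; total = 9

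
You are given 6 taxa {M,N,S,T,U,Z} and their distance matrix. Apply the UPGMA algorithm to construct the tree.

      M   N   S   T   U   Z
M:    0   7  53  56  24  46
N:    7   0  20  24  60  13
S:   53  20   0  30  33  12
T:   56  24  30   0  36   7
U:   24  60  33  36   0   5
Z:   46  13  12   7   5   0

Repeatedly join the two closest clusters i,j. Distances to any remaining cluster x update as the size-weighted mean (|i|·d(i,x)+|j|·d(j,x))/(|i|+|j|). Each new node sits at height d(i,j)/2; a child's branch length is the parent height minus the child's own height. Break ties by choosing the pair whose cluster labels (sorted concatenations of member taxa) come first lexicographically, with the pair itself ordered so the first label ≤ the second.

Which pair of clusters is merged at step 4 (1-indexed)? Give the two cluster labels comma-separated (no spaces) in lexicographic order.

S,TUZ

1. join U+Z (d=5) ⇒ UZ; edges |U|=5/2, |Z|=5/2
  updated: d(M,UZ)=35, d(N,UZ)=73/2, d(S,UZ)=45/2, d(T,UZ)=43/2
2. join M+N (d=7) ⇒ MN; edges |M|=7/2, |N|=7/2
  updated: d(MN,S)=73/2, d(MN,T)=40, d(MN,UZ)=143/4
3. join T+UZ (d=43/2) ⇒ TUZ; edges |T|=43/4, |UZ|=33/4
  updated: d(MN,TUZ)=223/6, d(S,TUZ)=25
4. join S+TUZ (d=25) ⇒ STUZ; edges |S|=25/2, |TUZ|=7/4
  updated: d(MN,STUZ)=37
5. join MN+STUZ (d=37) ⇒ MNSTUZ; edges |MN|=15, |STUZ|=6
final tree: ((M:7/2,N:7/2):15,(S:25/2,(T:43/4,(U:5/2,Z:5/2):33/4):7/4):6)
total length: 265/4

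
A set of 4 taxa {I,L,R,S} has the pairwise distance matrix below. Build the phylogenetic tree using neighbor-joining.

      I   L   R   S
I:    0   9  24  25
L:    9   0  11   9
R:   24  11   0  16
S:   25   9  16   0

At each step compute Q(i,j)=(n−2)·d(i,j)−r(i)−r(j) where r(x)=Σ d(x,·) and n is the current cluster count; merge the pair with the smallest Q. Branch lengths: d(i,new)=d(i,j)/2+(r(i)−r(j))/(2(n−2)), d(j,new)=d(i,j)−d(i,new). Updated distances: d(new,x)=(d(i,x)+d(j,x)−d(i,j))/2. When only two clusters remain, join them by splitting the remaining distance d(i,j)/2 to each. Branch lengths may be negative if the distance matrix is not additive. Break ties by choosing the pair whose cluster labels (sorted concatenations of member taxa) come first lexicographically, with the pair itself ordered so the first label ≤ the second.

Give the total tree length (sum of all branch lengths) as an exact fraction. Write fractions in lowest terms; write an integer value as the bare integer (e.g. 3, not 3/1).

step 1: merge (I,L) at d=9, Q=-69; branch lengths I→47/4, L→-11/4; new cluster IL
  updated: d(IL,R)=13, d(IL,S)=25/2
step 2: merge (IL,R) at d=13, Q=-83/2; branch lengths IL→19/4, R→33/4; new cluster ILR
  updated: d(ILR,S)=31/4
step 3: merge (ILR,S) at d=31/4; branch lengths ILR→31/8, S→31/8; new cluster ILRS
final tree: (((I:47/4,L:-11/4):19/4,R:33/4):31/8,S:31/8)
total length: 119/4

119/4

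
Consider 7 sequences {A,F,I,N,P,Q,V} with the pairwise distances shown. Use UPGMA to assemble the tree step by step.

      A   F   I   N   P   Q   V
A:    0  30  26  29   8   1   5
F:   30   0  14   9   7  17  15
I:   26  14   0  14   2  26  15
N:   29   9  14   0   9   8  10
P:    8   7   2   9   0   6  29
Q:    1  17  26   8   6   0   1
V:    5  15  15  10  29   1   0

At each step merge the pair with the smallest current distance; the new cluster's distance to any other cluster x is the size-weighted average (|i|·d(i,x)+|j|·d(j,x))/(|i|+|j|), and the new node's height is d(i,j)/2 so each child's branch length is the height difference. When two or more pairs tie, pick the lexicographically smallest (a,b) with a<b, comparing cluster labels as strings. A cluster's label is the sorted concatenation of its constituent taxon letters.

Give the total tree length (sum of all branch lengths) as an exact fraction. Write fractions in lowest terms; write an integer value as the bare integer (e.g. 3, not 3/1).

125/4

step 1: merge (A,Q) at d=1; branch lengths A→1/2, Q→1/2; new cluster AQ
  updated: d(AQ,F)=47/2, d(AQ,I)=26, d(AQ,N)=37/2, d(AQ,P)=7, d(AQ,V)=3
step 2: merge (I,P) at d=2; branch lengths I→1, P→1; new cluster IP
  updated: d(AQ,IP)=33/2, d(F,IP)=21/2, d(IP,N)=23/2, d(IP,V)=22
step 3: merge (AQ,V) at d=3; branch lengths AQ→1, V→3/2; new cluster AQV
  updated: d(AQV,F)=62/3, d(AQV,IP)=55/3, d(AQV,N)=47/3
step 4: merge (F,N) at d=9; branch lengths F→9/2, N→9/2; new cluster FN
  updated: d(AQV,FN)=109/6, d(FN,IP)=11
step 5: merge (FN,IP) at d=11; branch lengths FN→1, IP→9/2; new cluster FINP
  updated: d(AQV,FINP)=73/4
step 6: merge (AQV,FINP) at d=73/4; branch lengths AQV→61/8, FINP→29/8; new cluster AFINPQV
final tree: (((A:1/2,Q:1/2):1,V:3/2):61/8,((F:9/2,N:9/2):1,(I:1,P:1):9/2):29/8)
total length: 125/4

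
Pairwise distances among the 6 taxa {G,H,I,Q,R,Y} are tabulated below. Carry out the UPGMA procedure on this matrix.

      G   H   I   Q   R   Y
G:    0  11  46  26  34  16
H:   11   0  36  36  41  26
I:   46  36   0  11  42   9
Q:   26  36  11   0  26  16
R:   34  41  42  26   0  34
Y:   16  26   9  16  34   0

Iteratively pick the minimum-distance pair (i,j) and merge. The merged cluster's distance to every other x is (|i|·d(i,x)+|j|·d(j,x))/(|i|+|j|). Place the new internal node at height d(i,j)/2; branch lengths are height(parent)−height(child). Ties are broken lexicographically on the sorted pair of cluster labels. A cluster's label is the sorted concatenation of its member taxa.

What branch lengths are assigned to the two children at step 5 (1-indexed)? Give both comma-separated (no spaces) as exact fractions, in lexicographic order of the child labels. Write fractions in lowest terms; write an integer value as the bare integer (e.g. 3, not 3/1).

11/5,177/10

step 1: merge (I,Y) at d=9; branch lengths I→9/2, Y→9/2; new cluster IY
  updated: d(G,IY)=31, d(H,IY)=31, d(IY,Q)=27/2, d(IY,R)=38
step 2: merge (G,H) at d=11; branch lengths G→11/2, H→11/2; new cluster GH
  updated: d(GH,IY)=31, d(GH,Q)=31, d(GH,R)=75/2
step 3: merge (IY,Q) at d=27/2; branch lengths IY→9/4, Q→27/4; new cluster IQY
  updated: d(GH,IQY)=31, d(IQY,R)=34
step 4: merge (GH,IQY) at d=31; branch lengths GH→10, IQY→35/4; new cluster GHIQY
  updated: d(GHIQY,R)=177/5
step 5: merge (GHIQY,R) at d=177/5; branch lengths GHIQY→11/5, R→177/10; new cluster GHIQRY
final tree: (((G:11/2,H:11/2):10,((I:9/2,Y:9/2):9/4,Q:27/4):35/4):11/5,R:177/10)
total length: 1353/20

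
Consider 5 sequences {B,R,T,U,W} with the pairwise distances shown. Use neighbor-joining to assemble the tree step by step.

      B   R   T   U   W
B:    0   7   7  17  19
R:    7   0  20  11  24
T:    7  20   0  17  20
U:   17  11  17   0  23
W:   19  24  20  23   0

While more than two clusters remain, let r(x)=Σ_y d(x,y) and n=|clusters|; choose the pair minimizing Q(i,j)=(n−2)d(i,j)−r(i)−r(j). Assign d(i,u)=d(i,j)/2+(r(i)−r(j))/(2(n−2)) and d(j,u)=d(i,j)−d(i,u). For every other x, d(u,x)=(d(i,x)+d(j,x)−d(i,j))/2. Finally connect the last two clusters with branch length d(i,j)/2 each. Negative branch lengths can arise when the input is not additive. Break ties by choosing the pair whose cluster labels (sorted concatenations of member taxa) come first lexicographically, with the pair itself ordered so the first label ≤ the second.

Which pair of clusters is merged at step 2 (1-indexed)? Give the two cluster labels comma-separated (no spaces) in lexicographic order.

B,T

1. join R+U (d=11, Q=-97) ⇒ RU; edges |R|=9/2, |U|=13/2
  updated: d(B,RU)=13/2, d(RU,T)=13, d(RU,W)=18
2. join B+T (d=7, Q=-117/2) ⇒ BT; edges |B|=13/8, |T|=43/8
  updated: d(BT,RU)=25/4, d(BT,W)=16
3. join BT+RU (d=25/4, Q=-161/4) ⇒ BRTU; edges |BT|=17/8, |RU|=33/8
  updated: d(BRTU,W)=111/8
4. join BRTU+W (d=111/8) ⇒ BRTUW; edges |BRTU|=111/16, |W|=111/16
final tree: (((B:13/8,T:43/8):17/8,(R:9/2,U:13/2):33/8):111/16,W:111/16)
total length: 305/8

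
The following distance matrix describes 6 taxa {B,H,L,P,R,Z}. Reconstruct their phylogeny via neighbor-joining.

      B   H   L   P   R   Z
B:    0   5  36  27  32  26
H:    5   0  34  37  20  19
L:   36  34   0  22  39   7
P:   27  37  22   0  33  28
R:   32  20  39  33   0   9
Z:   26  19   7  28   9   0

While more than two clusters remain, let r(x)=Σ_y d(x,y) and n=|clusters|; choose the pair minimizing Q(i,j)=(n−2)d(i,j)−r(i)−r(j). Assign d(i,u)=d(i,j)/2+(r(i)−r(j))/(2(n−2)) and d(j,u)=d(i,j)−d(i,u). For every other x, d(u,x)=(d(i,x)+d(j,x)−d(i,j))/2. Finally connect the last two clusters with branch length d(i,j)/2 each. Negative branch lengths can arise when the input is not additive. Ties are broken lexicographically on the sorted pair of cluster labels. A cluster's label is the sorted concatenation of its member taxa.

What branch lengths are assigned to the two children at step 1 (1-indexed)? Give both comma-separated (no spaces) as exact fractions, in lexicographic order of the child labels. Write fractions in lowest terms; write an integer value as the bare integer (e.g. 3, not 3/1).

31/8,9/8

iteration 1: select B,H (d=5, Q=-221); attach at lengths (31/8, 9/8); label the merged cluster BH
  updated: d(BH,L)=65/2, d(BH,P)=59/2, d(BH,R)=47/2, d(BH,Z)=20
iteration 2: select L,P (d=22, Q=-147); attach at lengths (9, 13); label the merged cluster LP
  updated: d(BH,LP)=20, d(LP,R)=25, d(LP,Z)=13/2
iteration 3: select BH,LP (d=20, Q=-75); attach at lengths (13, 7); label the merged cluster BHLP
  updated: d(BHLP,R)=57/4, d(BHLP,Z)=13/4
iteration 4: select BHLP,R (d=57/4, Q=-53/2); attach at lengths (17/4, 10); label the merged cluster BHLPR
  updated: d(BHLPR,Z)=-1
iteration 5: select BHLPR,Z (d=-1); attach at lengths (-1/2, -1/2); label the merged cluster BHLPRZ
final tree: ((((B:31/8,H:9/8):13,(L:9,P:13):7):17/4,R:10):-1/2,Z:-1/2)
total length: 241/4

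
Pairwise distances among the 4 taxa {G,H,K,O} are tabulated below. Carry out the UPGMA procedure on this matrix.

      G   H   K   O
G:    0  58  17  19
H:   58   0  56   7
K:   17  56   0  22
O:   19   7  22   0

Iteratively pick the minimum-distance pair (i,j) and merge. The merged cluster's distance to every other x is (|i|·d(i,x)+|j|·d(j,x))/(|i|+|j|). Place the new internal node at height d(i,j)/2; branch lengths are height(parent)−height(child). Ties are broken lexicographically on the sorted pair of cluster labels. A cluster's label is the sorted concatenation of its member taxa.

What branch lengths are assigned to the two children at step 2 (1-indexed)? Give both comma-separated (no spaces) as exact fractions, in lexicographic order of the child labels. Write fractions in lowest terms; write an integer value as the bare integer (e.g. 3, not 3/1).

17/2,17/2

step 1: merge (H,O) at d=7; branch lengths H→7/2, O→7/2; new cluster HO
  updated: d(G,HO)=77/2, d(HO,K)=39
step 2: merge (G,K) at d=17; branch lengths G→17/2, K→17/2; new cluster GK
  updated: d(GK,HO)=155/4
step 3: merge (GK,HO) at d=155/4; branch lengths GK→87/8, HO→127/8; new cluster GHKO
final tree: ((G:17/2,K:17/2):87/8,(H:7/2,O:7/2):127/8)
total length: 203/4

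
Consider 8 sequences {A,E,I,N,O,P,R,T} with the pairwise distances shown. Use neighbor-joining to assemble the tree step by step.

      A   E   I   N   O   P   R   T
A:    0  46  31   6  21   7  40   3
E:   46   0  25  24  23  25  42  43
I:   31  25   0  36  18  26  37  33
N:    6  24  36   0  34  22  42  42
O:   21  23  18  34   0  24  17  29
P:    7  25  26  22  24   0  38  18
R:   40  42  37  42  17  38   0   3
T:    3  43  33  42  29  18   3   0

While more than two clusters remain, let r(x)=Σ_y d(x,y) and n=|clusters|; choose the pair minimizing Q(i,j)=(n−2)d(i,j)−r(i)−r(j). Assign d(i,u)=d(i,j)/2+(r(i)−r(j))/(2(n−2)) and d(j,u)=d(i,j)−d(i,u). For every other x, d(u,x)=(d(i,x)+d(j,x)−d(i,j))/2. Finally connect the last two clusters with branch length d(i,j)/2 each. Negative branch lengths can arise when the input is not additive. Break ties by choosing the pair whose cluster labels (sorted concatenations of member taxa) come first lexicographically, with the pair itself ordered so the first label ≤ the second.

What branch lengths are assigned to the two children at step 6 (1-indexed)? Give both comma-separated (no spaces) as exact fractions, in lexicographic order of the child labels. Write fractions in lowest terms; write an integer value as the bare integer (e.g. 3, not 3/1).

iteration 1: select R,T (d=3, Q=-372); attach at lengths (11/2, -5/2); label the merged cluster RT
  updated: d(A,RT)=20, d(E,RT)=41, d(I,RT)=67/2, d(N,RT)=81/2, d(O,RT)=43/2, d(P,RT)=53/2
iteration 2: select A,N (d=6, Q=-527/2); attach at lengths (-3/20, 123/20); label the merged cluster AN
  updated: d(AN,E)=32, d(AN,I)=61/2, d(AN,O)=49/2, d(AN,P)=23/2, d(AN,RT)=109/4
iteration 3: select AN,P (d=23/2, Q=-771/4); attach at lengths (235/32, 133/32); label the merged cluster ANP
  updated: d(ANP,E)=91/4, d(ANP,I)=45/2, d(ANP,O)=37/2, d(ANP,RT)=169/8
iteration 4: select ANP,RT (d=169/8, Q=-1109/8); attach at lengths (83/16, 255/16); label the merged cluster ANPRT
  updated: d(ANPRT,E)=341/16, d(ANPRT,I)=279/16, d(ANPRT,O)=151/16
iteration 5: select ANPRT,O (d=151/16, Q=-319/4); attach at lengths (133/32, 169/32); label the merged cluster ANOPRT
  updated: d(ANOPRT,E)=279/16, d(ANOPRT,I)=13
iteration 6: select ANOPRT,E (d=279/16, Q=-887/16); attach at lengths (87/32, 471/32); label the merged cluster AENOPRT
  updated: d(AENOPRT,I)=329/32
iteration 7: select AENOPRT,I (d=329/32); attach at lengths (329/64, 329/64); label the merged cluster AEINOPRT
final tree: ((((((A:-3/20,N:123/20):235/32,P:133/32):83/16,(R:11/2,T:-5/2):255/16):133/32,O:169/32):87/32,E:471/32):329/64,I:329/64)
total length: 2521/32

87/32,471/32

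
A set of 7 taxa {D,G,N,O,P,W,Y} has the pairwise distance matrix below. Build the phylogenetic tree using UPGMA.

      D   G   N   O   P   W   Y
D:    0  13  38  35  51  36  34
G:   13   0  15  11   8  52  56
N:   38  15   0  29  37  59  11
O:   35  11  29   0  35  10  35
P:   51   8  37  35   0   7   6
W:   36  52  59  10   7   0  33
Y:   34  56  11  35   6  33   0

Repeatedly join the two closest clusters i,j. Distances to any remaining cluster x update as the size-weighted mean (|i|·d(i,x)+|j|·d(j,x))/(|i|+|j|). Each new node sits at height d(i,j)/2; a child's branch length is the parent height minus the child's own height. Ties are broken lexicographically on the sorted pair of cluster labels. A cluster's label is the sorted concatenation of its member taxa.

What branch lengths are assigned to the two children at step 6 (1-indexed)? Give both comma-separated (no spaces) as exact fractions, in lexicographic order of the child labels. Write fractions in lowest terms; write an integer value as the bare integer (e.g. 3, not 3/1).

1. join P+Y (d=6) ⇒ PY; edges |P|=3, |Y|=3
  updated: d(D,PY)=85/2, d(G,PY)=32, d(N,PY)=24, d(O,PY)=35, d(PY,W)=20
2. join O+W (d=10) ⇒ OW; edges |O|=5, |W|=5
  updated: d(D,OW)=71/2, d(G,OW)=63/2, d(N,OW)=44, d(OW,PY)=55/2
3. join D+G (d=13) ⇒ DG; edges |D|=13/2, |G|=13/2
  updated: d(DG,N)=53/2, d(DG,OW)=67/2, d(DG,PY)=149/4
4. join N+PY (d=24) ⇒ NPY; edges |N|=12, |PY|=9
  updated: d(DG,NPY)=101/3, d(NPY,OW)=33
5. join NPY+OW (d=33) ⇒ NOPWY; edges |NPY|=9/2, |OW|=23/2
  updated: d(DG,NOPWY)=168/5
6. join DG+NOPWY (d=168/5) ⇒ DGNOPWY; edges |DG|=103/10, |NOPWY|=3/10
final tree: ((D:13/2,G:13/2):103/10,((N:12,(P:3,Y:3):9):9/2,(O:5,W:5):23/2):3/10)
total length: 383/5

103/10,3/10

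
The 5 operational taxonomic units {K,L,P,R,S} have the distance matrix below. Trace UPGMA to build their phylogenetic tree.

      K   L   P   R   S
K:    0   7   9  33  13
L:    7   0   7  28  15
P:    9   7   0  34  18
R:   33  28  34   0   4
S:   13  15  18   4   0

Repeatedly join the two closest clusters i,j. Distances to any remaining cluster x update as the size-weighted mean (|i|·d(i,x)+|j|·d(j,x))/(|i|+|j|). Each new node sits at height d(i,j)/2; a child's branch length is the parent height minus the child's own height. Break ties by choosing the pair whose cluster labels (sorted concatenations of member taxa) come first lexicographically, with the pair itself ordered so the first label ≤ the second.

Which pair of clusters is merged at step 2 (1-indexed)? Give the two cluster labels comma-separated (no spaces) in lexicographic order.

K,L

step 1: merge (R,S) at d=4; branch lengths R→2, S→2; new cluster RS
  updated: d(K,RS)=23, d(L,RS)=43/2, d(P,RS)=26
step 2: merge (K,L) at d=7; branch lengths K→7/2, L→7/2; new cluster KL
  updated: d(KL,P)=8, d(KL,RS)=89/4
step 3: merge (KL,P) at d=8; branch lengths KL→1/2, P→4; new cluster KLP
  updated: d(KLP,RS)=47/2
step 4: merge (KLP,RS) at d=47/2; branch lengths KLP→31/4, RS→39/4; new cluster KLPRS
final tree: (((K:7/2,L:7/2):1/2,P:4):31/4,(R:2,S:2):39/4)
total length: 33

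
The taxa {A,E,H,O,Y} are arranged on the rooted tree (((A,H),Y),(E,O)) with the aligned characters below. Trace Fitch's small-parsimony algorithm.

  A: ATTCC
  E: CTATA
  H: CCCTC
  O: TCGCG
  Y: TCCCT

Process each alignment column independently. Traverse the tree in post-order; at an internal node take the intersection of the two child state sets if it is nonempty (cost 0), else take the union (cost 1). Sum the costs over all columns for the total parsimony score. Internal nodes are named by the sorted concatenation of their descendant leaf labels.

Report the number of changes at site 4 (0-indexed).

AH@0: {A} ∪ {C} = {A,C} (union, +1)
AHY@0: {A,C} ∪ {T} = {A,C,T} (union, +1)
EO@0: {C} ∪ {T} = {C,T} (union, +1)
AEHOY@0: {A,C,T} ∩ {C,T} = {C,T} (intersection, +0)
AH@1: {T} ∪ {C} = {C,T} (union, +1)
AHY@1: {C,T} ∩ {C} = {C} (intersection, +0)
EO@1: {T} ∪ {C} = {C,T} (union, +1)
AEHOY@1: {C} ∩ {C,T} = {C} (intersection, +0)
AH@2: {T} ∪ {C} = {C,T} (union, +1)
AHY@2: {C,T} ∩ {C} = {C} (intersection, +0)
EO@2: {A} ∪ {G} = {A,G} (union, +1)
AEHOY@2: {C} ∪ {A,G} = {A,C,G} (union, +1)
AH@3: {C} ∪ {T} = {C,T} (union, +1)
AHY@3: {C,T} ∩ {C} = {C} (intersection, +0)
EO@3: {T} ∪ {C} = {C,T} (union, +1)
AEHOY@3: {C} ∩ {C,T} = {C} (intersection, +0)
AH@4: {C} ∩ {C} = {C} (intersection, +0)
AHY@4: {C} ∪ {T} = {C,T} (union, +1)
EO@4: {A} ∪ {G} = {A,G} (union, +1)
AEHOY@4: {C,T} ∪ {A,G} = {A,C,G,T} (union, +1)
per-site changes: [3, 2, 3, 2, 3]; total = 13

3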